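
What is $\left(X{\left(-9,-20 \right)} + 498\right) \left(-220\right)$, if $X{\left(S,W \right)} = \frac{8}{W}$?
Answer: $-109472$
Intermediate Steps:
$\left(X{\left(-9,-20 \right)} + 498\right) \left(-220\right) = \left(\frac{8}{-20} + 498\right) \left(-220\right) = \left(8 \left(- \frac{1}{20}\right) + 498\right) \left(-220\right) = \left(- \frac{2}{5} + 498\right) \left(-220\right) = \frac{2488}{5} \left(-220\right) = -109472$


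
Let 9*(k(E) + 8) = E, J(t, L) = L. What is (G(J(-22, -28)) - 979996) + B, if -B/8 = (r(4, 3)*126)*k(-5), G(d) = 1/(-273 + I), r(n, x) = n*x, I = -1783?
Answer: -1802100449/2056 ≈ -8.7651e+5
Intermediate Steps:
k(E) = -8 + E/9
G(d) = -1/2056 (G(d) = 1/(-273 - 1783) = 1/(-2056) = -1/2056)
B = 103488 (B = -8*(4*3)*126*(-8 + (⅑)*(-5)) = -8*12*126*(-8 - 5/9) = -12096*(-77)/9 = -8*(-12936) = 103488)
(G(J(-22, -28)) - 979996) + B = (-1/2056 - 979996) + 103488 = -2014871777/2056 + 103488 = -1802100449/2056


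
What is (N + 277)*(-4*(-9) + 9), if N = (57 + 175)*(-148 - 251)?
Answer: -4153095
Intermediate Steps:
N = -92568 (N = 232*(-399) = -92568)
(N + 277)*(-4*(-9) + 9) = (-92568 + 277)*(-4*(-9) + 9) = -92291*(36 + 9) = -92291*45 = -4153095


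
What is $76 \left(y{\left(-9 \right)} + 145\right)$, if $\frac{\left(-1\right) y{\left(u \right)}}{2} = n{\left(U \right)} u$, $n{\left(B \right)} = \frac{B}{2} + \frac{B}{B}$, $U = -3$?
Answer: $10336$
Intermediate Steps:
$n{\left(B \right)} = 1 + \frac{B}{2}$ ($n{\left(B \right)} = B \frac{1}{2} + 1 = \frac{B}{2} + 1 = 1 + \frac{B}{2}$)
$y{\left(u \right)} = u$ ($y{\left(u \right)} = - 2 \left(1 + \frac{1}{2} \left(-3\right)\right) u = - 2 \left(1 - \frac{3}{2}\right) u = - 2 \left(- \frac{u}{2}\right) = u$)
$76 \left(y{\left(-9 \right)} + 145\right) = 76 \left(-9 + 145\right) = 76 \cdot 136 = 10336$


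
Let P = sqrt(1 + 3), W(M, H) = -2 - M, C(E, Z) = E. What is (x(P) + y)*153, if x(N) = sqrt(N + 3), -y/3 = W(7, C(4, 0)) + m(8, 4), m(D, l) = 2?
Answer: 3213 + 153*sqrt(5) ≈ 3555.1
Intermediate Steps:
P = 2 (P = sqrt(4) = 2)
y = 21 (y = -3*((-2 - 1*7) + 2) = -3*((-2 - 7) + 2) = -3*(-9 + 2) = -3*(-7) = 21)
x(N) = sqrt(3 + N)
(x(P) + y)*153 = (sqrt(3 + 2) + 21)*153 = (sqrt(5) + 21)*153 = (21 + sqrt(5))*153 = 3213 + 153*sqrt(5)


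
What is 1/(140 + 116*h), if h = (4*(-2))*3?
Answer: -1/2644 ≈ -0.00037821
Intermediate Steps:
h = -24 (h = -8*3 = -24)
1/(140 + 116*h) = 1/(140 + 116*(-24)) = 1/(140 - 2784) = 1/(-2644) = -1/2644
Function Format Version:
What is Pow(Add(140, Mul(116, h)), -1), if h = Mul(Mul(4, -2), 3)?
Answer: Rational(-1, 2644) ≈ -0.00037821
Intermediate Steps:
h = -24 (h = Mul(-8, 3) = -24)
Pow(Add(140, Mul(116, h)), -1) = Pow(Add(140, Mul(116, -24)), -1) = Pow(Add(140, -2784), -1) = Pow(-2644, -1) = Rational(-1, 2644)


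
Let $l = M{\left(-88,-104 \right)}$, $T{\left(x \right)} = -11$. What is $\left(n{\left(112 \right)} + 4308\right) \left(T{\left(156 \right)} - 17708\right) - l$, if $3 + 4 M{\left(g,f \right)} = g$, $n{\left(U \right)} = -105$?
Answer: $- \frac{297891737}{4} \approx -7.4473 \cdot 10^{7}$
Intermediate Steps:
$M{\left(g,f \right)} = - \frac{3}{4} + \frac{g}{4}$
$l = - \frac{91}{4}$ ($l = - \frac{3}{4} + \frac{1}{4} \left(-88\right) = - \frac{3}{4} - 22 = - \frac{91}{4} \approx -22.75$)
$\left(n{\left(112 \right)} + 4308\right) \left(T{\left(156 \right)} - 17708\right) - l = \left(-105 + 4308\right) \left(-11 - 17708\right) - - \frac{91}{4} = 4203 \left(-17719\right) + \frac{91}{4} = -74472957 + \frac{91}{4} = - \frac{297891737}{4}$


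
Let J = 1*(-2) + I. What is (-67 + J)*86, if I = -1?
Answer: -6020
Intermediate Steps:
J = -3 (J = 1*(-2) - 1 = -2 - 1 = -3)
(-67 + J)*86 = (-67 - 3)*86 = -70*86 = -6020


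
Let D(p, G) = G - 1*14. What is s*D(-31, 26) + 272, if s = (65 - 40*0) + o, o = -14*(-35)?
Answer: 6932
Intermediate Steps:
o = 490
s = 555 (s = (65 - 40*0) + 490 = (65 + 0) + 490 = 65 + 490 = 555)
D(p, G) = -14 + G (D(p, G) = G - 14 = -14 + G)
s*D(-31, 26) + 272 = 555*(-14 + 26) + 272 = 555*12 + 272 = 6660 + 272 = 6932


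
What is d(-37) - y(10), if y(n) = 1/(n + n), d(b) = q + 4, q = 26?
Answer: 599/20 ≈ 29.950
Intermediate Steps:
d(b) = 30 (d(b) = 26 + 4 = 30)
y(n) = 1/(2*n)
d(-37) - y(10) = 30 - 1/(2*10) = 30 - 1*1/20 = 30 - 1/20 = 599/20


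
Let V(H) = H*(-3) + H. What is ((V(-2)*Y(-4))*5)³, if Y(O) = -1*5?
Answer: -1000000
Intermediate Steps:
Y(O) = -5
V(H) = -2*H (V(H) = -3*H + H = -2*H)
((V(-2)*Y(-4))*5)³ = ((-2*(-2)*(-5))*5)³ = ((4*(-5))*5)³ = (-20*5)³ = (-100)³ = -1000000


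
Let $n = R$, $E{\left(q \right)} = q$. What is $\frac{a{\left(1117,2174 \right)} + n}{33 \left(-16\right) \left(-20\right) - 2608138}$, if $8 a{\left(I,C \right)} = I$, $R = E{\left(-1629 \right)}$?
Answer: $\frac{11915}{20780624} \approx 0.00057337$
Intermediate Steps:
$R = -1629$
$a{\left(I,C \right)} = \frac{I}{8}$
$n = -1629$
$\frac{a{\left(1117,2174 \right)} + n}{33 \left(-16\right) \left(-20\right) - 2608138} = \frac{\frac{1}{8} \cdot 1117 - 1629}{33 \left(-16\right) \left(-20\right) - 2608138} = \frac{\frac{1117}{8} - 1629}{\left(-528\right) \left(-20\right) - 2608138} = - \frac{11915}{8 \left(10560 - 2608138\right)} = - \frac{11915}{8 \left(-2597578\right)} = \left(- \frac{11915}{8}\right) \left(- \frac{1}{2597578}\right) = \frac{11915}{20780624}$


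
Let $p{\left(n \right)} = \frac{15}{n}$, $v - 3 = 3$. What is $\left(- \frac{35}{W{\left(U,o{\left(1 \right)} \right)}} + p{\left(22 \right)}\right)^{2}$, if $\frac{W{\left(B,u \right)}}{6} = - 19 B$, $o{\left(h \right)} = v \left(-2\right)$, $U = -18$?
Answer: $\frac{225150025}{509495184} \approx 0.44191$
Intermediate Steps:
$v = 6$ ($v = 3 + 3 = 6$)
$o{\left(h \right)} = -12$ ($o{\left(h \right)} = 6 \left(-2\right) = -12$)
$W{\left(B,u \right)} = - 114 B$ ($W{\left(B,u \right)} = 6 \left(- 19 B\right) = - 114 B$)
$\left(- \frac{35}{W{\left(U,o{\left(1 \right)} \right)}} + p{\left(22 \right)}\right)^{2} = \left(- \frac{35}{\left(-114\right) \left(-18\right)} + \frac{15}{22}\right)^{2} = \left(- \frac{35}{2052} + 15 \cdot \frac{1}{22}\right)^{2} = \left(\left(-35\right) \frac{1}{2052} + \frac{15}{22}\right)^{2} = \left(- \frac{35}{2052} + \frac{15}{22}\right)^{2} = \left(\frac{15005}{22572}\right)^{2} = \frac{225150025}{509495184}$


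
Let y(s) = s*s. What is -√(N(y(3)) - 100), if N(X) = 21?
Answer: -I*√79 ≈ -8.8882*I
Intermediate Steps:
y(s) = s²
-√(N(y(3)) - 100) = -√(21 - 100) = -√(-79) = -I*√79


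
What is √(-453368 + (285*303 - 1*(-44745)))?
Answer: 2*I*√80567 ≈ 567.69*I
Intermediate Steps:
√(-453368 + (285*303 - 1*(-44745))) = √(-453368 + (86355 + 44745)) = √(-453368 + 131100) = √(-322268) = 2*I*√80567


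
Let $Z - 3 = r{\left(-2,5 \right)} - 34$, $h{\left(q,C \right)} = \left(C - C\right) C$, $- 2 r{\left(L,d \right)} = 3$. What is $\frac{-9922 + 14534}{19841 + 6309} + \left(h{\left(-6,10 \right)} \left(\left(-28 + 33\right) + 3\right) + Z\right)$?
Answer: $- \frac{845263}{26150} \approx -32.324$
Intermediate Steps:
$r{\left(L,d \right)} = - \frac{3}{2}$ ($r{\left(L,d \right)} = \left(- \frac{1}{2}\right) 3 = - \frac{3}{2}$)
$h{\left(q,C \right)} = 0$ ($h{\left(q,C \right)} = 0 C = 0$)
$Z = - \frac{65}{2}$ ($Z = 3 - \frac{71}{2} = - \frac{65}{2} \approx -32.5$)
$\frac{-9922 + 14534}{19841 + 6309} + \left(h{\left(-6,10 \right)} \left(\left(-28 + 33\right) + 3\right) + Z\right) = \frac{-9922 + 14534}{19841 + 6309} - \left(\frac{65}{2} + 0 \left(\left(-28 + 33\right) + 3\right)\right) = \frac{4612}{26150} - \left(\frac{65}{2} + 0 \left(5 + 3\right)\right) = 4612 \cdot \frac{1}{26150} + \left(0 \cdot 8 - \frac{65}{2}\right) = \frac{2306}{13075} + \left(0 - \frac{65}{2}\right) = \frac{2306}{13075} - \frac{65}{2} = - \frac{845263}{26150}$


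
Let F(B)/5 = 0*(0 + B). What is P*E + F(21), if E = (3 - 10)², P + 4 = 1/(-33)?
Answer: -6517/33 ≈ -197.48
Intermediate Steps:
F(B) = 0 (F(B) = 5*(0*(0 + B)) = 5*(0*B) = 5*0 = 0)
P = -133/33 (P = -4 + 1/(-33) = -4 - 1/33 = -133/33 ≈ -4.0303)
E = 49 (E = (-7)² = 49)
P*E + F(21) = -133/33*49 + 0 = -6517/33 + 0 = -6517/33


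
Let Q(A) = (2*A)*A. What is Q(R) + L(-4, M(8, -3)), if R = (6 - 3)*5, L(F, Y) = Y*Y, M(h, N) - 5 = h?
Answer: 619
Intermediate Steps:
M(h, N) = 5 + h
L(F, Y) = Y²
R = 15 (R = 3*5 = 15)
Q(A) = 2*A²
Q(R) + L(-4, M(8, -3)) = 2*15² + (5 + 8)² = 2*225 + 13² = 450 + 169 = 619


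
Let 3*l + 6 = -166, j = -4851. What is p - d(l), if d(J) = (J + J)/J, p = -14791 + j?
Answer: -19644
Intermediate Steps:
l = -172/3 (l = -2 + (1/3)*(-166) = -2 - 166/3 = -172/3 ≈ -57.333)
p = -19642 (p = -14791 - 4851 = -19642)
d(J) = 2 (d(J) = (2*J)/J = 2)
p - d(l) = -19642 - 1*2 = -19642 - 2 = -19644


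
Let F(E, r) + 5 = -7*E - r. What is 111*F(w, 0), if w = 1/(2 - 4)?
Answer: -333/2 ≈ -166.50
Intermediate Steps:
w = -½ (w = 1/(-2) = -½ ≈ -0.50000)
F(E, r) = -5 - r - 7*E (F(E, r) = -5 + (-7*E - r) = -5 + (-r - 7*E) = -5 - r - 7*E)
111*F(w, 0) = 111*(-5 - 1*0 - 7*(-½)) = 111*(-5 + 0 + 7/2) = 111*(-3/2) = -333/2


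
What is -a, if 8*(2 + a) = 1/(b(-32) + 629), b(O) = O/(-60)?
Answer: 151073/75544 ≈ 1.9998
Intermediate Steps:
b(O) = -O/60 (b(O) = O*(-1/60) = -O/60)
a = -151073/75544 (a = -2 + 1/(8*(-1/60*(-32) + 629)) = -2 + 1/(8*(8/15 + 629)) = -2 + 1/(8*(9443/15)) = -2 + (⅛)*(15/9443) = -2 + 15/75544 = -151073/75544 ≈ -1.9998)
-a = -1*(-151073/75544) = 151073/75544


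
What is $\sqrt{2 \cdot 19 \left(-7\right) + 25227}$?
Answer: $\sqrt{24961} \approx 157.99$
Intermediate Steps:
$\sqrt{2 \cdot 19 \left(-7\right) + 25227} = \sqrt{38 \left(-7\right) + 25227} = \sqrt{-266 + 25227} = \sqrt{24961}$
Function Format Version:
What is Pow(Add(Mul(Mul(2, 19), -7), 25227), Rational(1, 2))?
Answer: Pow(24961, Rational(1, 2)) ≈ 157.99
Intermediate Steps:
Pow(Add(Mul(Mul(2, 19), -7), 25227), Rational(1, 2)) = Pow(Add(Mul(38, -7), 25227), Rational(1, 2)) = Pow(Add(-266, 25227), Rational(1, 2)) = Pow(24961, Rational(1, 2))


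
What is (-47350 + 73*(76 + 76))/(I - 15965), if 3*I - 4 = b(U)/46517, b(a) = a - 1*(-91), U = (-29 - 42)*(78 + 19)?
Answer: 5059281954/2227752443 ≈ 2.2710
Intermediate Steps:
U = -6887 (U = -71*97 = -6887)
b(a) = 91 + a (b(a) = a + 91 = 91 + a)
I = 179272/139551 (I = 4/3 + ((91 - 6887)/46517)/3 = 4/3 + (-6796*1/46517)/3 = 4/3 + (1/3)*(-6796/46517) = 4/3 - 6796/139551 = 179272/139551 ≈ 1.2846)
(-47350 + 73*(76 + 76))/(I - 15965) = (-47350 + 73*(76 + 76))/(179272/139551 - 15965) = (-47350 + 73*152)/(-2227752443/139551) = (-47350 + 11096)*(-139551/2227752443) = -36254*(-139551/2227752443) = 5059281954/2227752443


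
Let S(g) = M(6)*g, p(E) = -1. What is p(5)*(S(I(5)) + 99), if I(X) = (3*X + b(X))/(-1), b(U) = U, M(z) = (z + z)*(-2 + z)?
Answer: 861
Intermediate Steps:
M(z) = 2*z*(-2 + z) (M(z) = (2*z)*(-2 + z) = 2*z*(-2 + z))
I(X) = -4*X (I(X) = (3*X + X)/(-1) = (4*X)*(-1) = -4*X)
S(g) = 48*g (S(g) = (2*6*(-2 + 6))*g = (2*6*4)*g = 48*g)
p(5)*(S(I(5)) + 99) = -(48*(-4*5) + 99) = -(48*(-20) + 99) = -(-960 + 99) = -1*(-861) = 861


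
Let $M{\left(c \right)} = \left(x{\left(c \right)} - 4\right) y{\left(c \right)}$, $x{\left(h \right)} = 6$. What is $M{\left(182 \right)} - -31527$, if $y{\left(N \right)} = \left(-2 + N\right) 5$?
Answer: $33327$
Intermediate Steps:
$y{\left(N \right)} = -10 + 5 N$
$M{\left(c \right)} = -20 + 10 c$ ($M{\left(c \right)} = \left(6 - 4\right) \left(-10 + 5 c\right) = 2 \left(-10 + 5 c\right) = -20 + 10 c$)
$M{\left(182 \right)} - -31527 = \left(-20 + 10 \cdot 182\right) - -31527 = \left(-20 + 1820\right) + 31527 = 1800 + 31527 = 33327$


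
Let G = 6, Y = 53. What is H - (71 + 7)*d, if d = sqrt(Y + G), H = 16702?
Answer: 16702 - 78*sqrt(59) ≈ 16103.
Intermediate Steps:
d = sqrt(59) (d = sqrt(53 + 6) = sqrt(59) ≈ 7.6811)
H - (71 + 7)*d = 16702 - (71 + 7)*sqrt(59) = 16702 - 78*sqrt(59)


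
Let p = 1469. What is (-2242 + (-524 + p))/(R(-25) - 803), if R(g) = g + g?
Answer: 1297/853 ≈ 1.5205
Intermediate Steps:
R(g) = 2*g
(-2242 + (-524 + p))/(R(-25) - 803) = (-2242 + (-524 + 1469))/(2*(-25) - 803) = (-2242 + 945)/(-50 - 803) = -1297/(-853) = -1297*(-1/853) = 1297/853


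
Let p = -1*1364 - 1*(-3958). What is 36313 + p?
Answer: 38907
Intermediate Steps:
p = 2594 (p = -1364 + 3958 = 2594)
36313 + p = 36313 + 2594 = 38907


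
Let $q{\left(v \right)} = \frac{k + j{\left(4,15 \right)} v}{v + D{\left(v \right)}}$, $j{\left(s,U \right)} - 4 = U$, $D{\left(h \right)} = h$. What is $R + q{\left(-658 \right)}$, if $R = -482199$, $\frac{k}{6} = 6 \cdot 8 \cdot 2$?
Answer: $- \frac{317280979}{658} \approx -4.8219 \cdot 10^{5}$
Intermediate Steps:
$k = 576$ ($k = 6 \cdot 6 \cdot 8 \cdot 2 = 6 \cdot 48 \cdot 2 = 6 \cdot 96 = 576$)
$j{\left(s,U \right)} = 4 + U$
$q{\left(v \right)} = \frac{576 + 19 v}{2 v}$ ($q{\left(v \right)} = \frac{576 + \left(4 + 15\right) v}{v + v} = \frac{576 + 19 v}{2 v}$)
$R + q{\left(-658 \right)} = -482199 + \left(\frac{19}{2} + \frac{288}{-658}\right) = -482199 + \left(\frac{19}{2} + 288 \left(- \frac{1}{658}\right)\right) = -482199 + \left(\frac{19}{2} - \frac{144}{329}\right) = -482199 + \frac{5963}{658} = - \frac{317280979}{658}$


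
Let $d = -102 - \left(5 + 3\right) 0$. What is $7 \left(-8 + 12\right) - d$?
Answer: $130$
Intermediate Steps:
$d = -102$ ($d = -102 - 8 \cdot 0 = -102 - 0 = -102 + 0 = -102$)
$7 \left(-8 + 12\right) - d = 7 \left(-8 + 12\right) - -102 = 7 \cdot 4 + 102 = 28 + 102 = 130$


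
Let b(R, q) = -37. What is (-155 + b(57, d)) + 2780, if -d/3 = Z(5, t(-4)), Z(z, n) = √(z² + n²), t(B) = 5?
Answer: 2588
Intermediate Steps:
Z(z, n) = √(n² + z²)
d = -15*√2 (d = -3*√(5² + 5²) = -3*√(25 + 25) = -15*√2 ≈ -21.213)
(-155 + b(57, d)) + 2780 = (-155 - 37) + 2780 = -192 + 2780 = 2588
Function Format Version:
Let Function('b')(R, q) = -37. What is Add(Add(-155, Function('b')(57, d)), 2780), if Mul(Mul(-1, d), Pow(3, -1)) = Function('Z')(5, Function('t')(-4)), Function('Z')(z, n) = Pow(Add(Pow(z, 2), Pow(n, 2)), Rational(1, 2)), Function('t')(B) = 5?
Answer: 2588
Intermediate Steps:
Function('Z')(z, n) = Pow(Add(Pow(n, 2), Pow(z, 2)), Rational(1, 2))
d = Mul(-15, Pow(2, Rational(1, 2))) (d = Mul(-3, Pow(Add(Pow(5, 2), Pow(5, 2)), Rational(1, 2))) = Mul(-3, Pow(Add(25, 25), Rational(1, 2))) = Mul(-3, Pow(50, Rational(1, 2))) = Mul(-3, Mul(5, Pow(2, Rational(1, 2)))) = Mul(-15, Pow(2, Rational(1, 2))) ≈ -21.213)
Add(Add(-155, Function('b')(57, d)), 2780) = Add(Add(-155, -37), 2780) = Add(-192, 2780) = 2588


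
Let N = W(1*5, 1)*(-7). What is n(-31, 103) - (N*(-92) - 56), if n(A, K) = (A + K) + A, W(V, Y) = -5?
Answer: 3317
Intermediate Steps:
N = 35 (N = -5*(-7) = 35)
n(A, K) = K + 2*A
n(-31, 103) - (N*(-92) - 56) = (103 + 2*(-31)) - (35*(-92) - 56) = (103 - 62) - (-3220 - 56) = 41 - 1*(-3276) = 41 + 3276 = 3317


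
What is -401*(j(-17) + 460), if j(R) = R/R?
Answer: -184861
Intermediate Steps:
j(R) = 1
-401*(j(-17) + 460) = -401*(1 + 460) = -401*461 = -184861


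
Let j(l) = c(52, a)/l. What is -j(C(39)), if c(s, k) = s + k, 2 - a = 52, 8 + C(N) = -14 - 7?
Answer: 2/29 ≈ 0.068966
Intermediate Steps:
C(N) = -29 (C(N) = -8 + (-14 - 7) = -8 - 21 = -29)
a = -50 (a = 2 - 1*52 = 2 - 52 = -50)
c(s, k) = k + s
j(l) = 2/l (j(l) = (-50 + 52)/l = 2/l)
-j(C(39)) = -2/(-29) = -2*(-1)/29 = -1*(-2/29) = 2/29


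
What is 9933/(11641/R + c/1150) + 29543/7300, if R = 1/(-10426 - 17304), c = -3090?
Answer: 1096703665779137/270994740990700 ≈ 4.0470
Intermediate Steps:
R = -1/27730 (R = 1/(-27730) = -1/27730 ≈ -3.6062e-5)
9933/(11641/R + c/1150) + 29543/7300 = 9933/(11641/(-1/27730) - 3090/1150) + 29543/7300 = 9933/(11641*(-27730) - 3090*1/1150) + 29543*(1/7300) = 9933/(-322804930 - 309/115) + 29543/7300 = 9933/(-37122567259/115) + 29543/7300 = 9933*(-115/37122567259) + 29543/7300 = -1142295/37122567259 + 29543/7300 = 1096703665779137/270994740990700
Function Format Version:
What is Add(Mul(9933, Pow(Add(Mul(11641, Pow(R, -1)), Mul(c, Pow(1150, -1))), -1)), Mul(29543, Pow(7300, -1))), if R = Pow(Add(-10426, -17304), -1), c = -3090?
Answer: Rational(1096703665779137, 270994740990700) ≈ 4.0470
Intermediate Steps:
R = Rational(-1, 27730) (R = Pow(-27730, -1) = Rational(-1, 27730) ≈ -3.6062e-5)
Add(Mul(9933, Pow(Add(Mul(11641, Pow(R, -1)), Mul(c, Pow(1150, -1))), -1)), Mul(29543, Pow(7300, -1))) = Add(Mul(9933, Pow(Add(Mul(11641, Pow(Rational(-1, 27730), -1)), Mul(-3090, Pow(1150, -1))), -1)), Mul(29543, Pow(7300, -1))) = Add(Mul(9933, Pow(Add(Mul(11641, -27730), Mul(-3090, Rational(1, 1150))), -1)), Mul(29543, Rational(1, 7300))) = Add(Mul(9933, Pow(Add(-322804930, Rational(-309, 115)), -1)), Rational(29543, 7300)) = Add(Mul(9933, Pow(Rational(-37122567259, 115), -1)), Rational(29543, 7300)) = Add(Mul(9933, Rational(-115, 37122567259)), Rational(29543, 7300)) = Add(Rational(-1142295, 37122567259), Rational(29543, 7300)) = Rational(1096703665779137, 270994740990700)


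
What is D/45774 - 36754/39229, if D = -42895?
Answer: -3365105551/1795668246 ≈ -1.8740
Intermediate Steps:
D/45774 - 36754/39229 = -42895/45774 - 36754/39229 = -3365105551/1795668246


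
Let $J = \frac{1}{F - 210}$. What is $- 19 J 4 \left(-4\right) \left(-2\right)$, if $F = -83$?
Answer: $\frac{608}{293} \approx 2.0751$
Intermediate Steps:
$J = - \frac{1}{293}$ ($J = \frac{1}{-83 - 210} = \frac{1}{-293} = - \frac{1}{293} \approx -0.003413$)
$- 19 J 4 \left(-4\right) \left(-2\right) = \left(-19\right) \left(- \frac{1}{293}\right) 4 \left(-4\right) \left(-2\right) = \frac{19 \left(\left(-16\right) \left(-2\right)\right)}{293} = \frac{19}{293} \cdot 32 = \frac{608}{293}$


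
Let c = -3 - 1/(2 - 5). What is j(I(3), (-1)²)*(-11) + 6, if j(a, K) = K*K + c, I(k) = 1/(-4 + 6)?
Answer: 73/3 ≈ 24.333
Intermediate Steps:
I(k) = ½ (I(k) = 1/2 = ½)
c = -8/3 (c = -3 - 1/(-3) = -3 - 1*(-⅓) = -3 + ⅓ = -8/3 ≈ -2.6667)
j(a, K) = -8/3 + K² (j(a, K) = K*K - 8/3 = K² - 8/3 = -8/3 + K²)
j(I(3), (-1)²)*(-11) + 6 = (-8/3 + ((-1)²)²)*(-11) + 6 = (-8/3 + 1²)*(-11) + 6 = (-8/3 + 1)*(-11) + 6 = -5/3*(-11) + 6 = 55/3 + 6 = 73/3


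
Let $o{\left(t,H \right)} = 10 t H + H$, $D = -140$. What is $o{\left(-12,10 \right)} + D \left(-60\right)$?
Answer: $7210$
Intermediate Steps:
$o{\left(t,H \right)} = H + 10 H t$ ($o{\left(t,H \right)} = 10 H t + H = H + 10 H t$)
$o{\left(-12,10 \right)} + D \left(-60\right) = 10 \left(1 + 10 \left(-12\right)\right) - -8400 = 10 \left(1 - 120\right) + 8400 = 10 \left(-119\right) + 8400 = -1190 + 8400 = 7210$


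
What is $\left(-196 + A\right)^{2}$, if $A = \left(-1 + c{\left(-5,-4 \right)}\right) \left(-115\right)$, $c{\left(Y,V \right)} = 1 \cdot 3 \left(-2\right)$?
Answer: $370881$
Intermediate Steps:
$c{\left(Y,V \right)} = -6$ ($c{\left(Y,V \right)} = 3 \left(-2\right) = -6$)
$A = 805$ ($A = \left(-1 - 6\right) \left(-115\right) = \left(-7\right) \left(-115\right) = 805$)
$\left(-196 + A\right)^{2} = \left(-196 + 805\right)^{2} = 609^{2} = 370881$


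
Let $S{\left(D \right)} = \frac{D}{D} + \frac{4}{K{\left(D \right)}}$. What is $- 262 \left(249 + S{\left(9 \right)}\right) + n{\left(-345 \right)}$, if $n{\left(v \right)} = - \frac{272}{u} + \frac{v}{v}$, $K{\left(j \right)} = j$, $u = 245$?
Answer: $- \frac{144684503}{2205} \approx -65617.0$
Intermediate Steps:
$S{\left(D \right)} = 1 + \frac{4}{D}$ ($S{\left(D \right)} = \frac{D}{D} + \frac{4}{D} = 1 + \frac{4}{D}$)
$n{\left(v \right)} = - \frac{27}{245}$ ($n{\left(v \right)} = - \frac{272}{245} + \frac{v}{v} = \left(-272\right) \frac{1}{245} + 1 = - \frac{272}{245} + 1 = - \frac{27}{245}$)
$- 262 \left(249 + S{\left(9 \right)}\right) + n{\left(-345 \right)} = - 262 \left(249 + \frac{4 + 9}{9}\right) - \frac{27}{245} = - 262 \left(249 + \frac{1}{9} \cdot 13\right) - \frac{27}{245} = - 262 \left(249 + \frac{13}{9}\right) - \frac{27}{245} = \left(-262\right) \frac{2254}{9} - \frac{27}{245} = - \frac{590548}{9} - \frac{27}{245} = - \frac{144684503}{2205}$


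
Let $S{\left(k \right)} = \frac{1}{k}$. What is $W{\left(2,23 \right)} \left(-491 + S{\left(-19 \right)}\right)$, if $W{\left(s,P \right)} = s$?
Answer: $- \frac{18660}{19} \approx -982.11$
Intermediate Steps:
$W{\left(2,23 \right)} \left(-491 + S{\left(-19 \right)}\right) = 2 \left(-491 + \frac{1}{-19}\right) = 2 \left(-491 - \frac{1}{19}\right) = 2 \left(- \frac{9330}{19}\right) = - \frac{18660}{19}$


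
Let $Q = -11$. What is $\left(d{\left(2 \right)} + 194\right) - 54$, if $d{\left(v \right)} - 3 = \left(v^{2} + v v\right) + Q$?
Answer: $140$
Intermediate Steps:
$d{\left(v \right)} = -8 + 2 v^{2}$ ($d{\left(v \right)} = 3 - \left(11 - v^{2} - v v\right) = 3 + \left(\left(v^{2} + v^{2}\right) - 11\right) = 3 + \left(2 v^{2} - 11\right) = 3 + \left(-11 + 2 v^{2}\right) = -8 + 2 v^{2}$)
$\left(d{\left(2 \right)} + 194\right) - 54 = \left(\left(-8 + 2 \cdot 2^{2}\right) + 194\right) - 54 = \left(\left(-8 + 2 \cdot 4\right) + 194\right) - 54 = \left(\left(-8 + 8\right) + 194\right) - 54 = \left(0 + 194\right) - 54 = 194 - 54 = 140$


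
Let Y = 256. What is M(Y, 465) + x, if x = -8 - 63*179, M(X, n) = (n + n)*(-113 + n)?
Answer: 316075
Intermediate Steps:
M(X, n) = 2*n*(-113 + n) (M(X, n) = (2*n)*(-113 + n) = 2*n*(-113 + n))
x = -11285 (x = -8 - 11277 = -11285)
M(Y, 465) + x = 2*465*(-113 + 465) - 11285 = 2*465*352 - 11285 = 327360 - 11285 = 316075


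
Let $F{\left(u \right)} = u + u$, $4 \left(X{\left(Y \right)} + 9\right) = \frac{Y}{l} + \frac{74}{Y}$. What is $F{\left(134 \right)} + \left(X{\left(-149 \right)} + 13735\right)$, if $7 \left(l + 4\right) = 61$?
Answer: $\frac{275076143}{19668} \approx 13986.0$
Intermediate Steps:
$l = \frac{33}{7}$ ($l = -4 + \frac{1}{7} \cdot 61 = -4 + \frac{61}{7} = \frac{33}{7} \approx 4.7143$)
$X{\left(Y \right)} = -9 + \frac{7 Y}{132} + \frac{37}{2 Y}$ ($X{\left(Y \right)} = -9 + \frac{\frac{Y}{\frac{33}{7}} + \frac{74}{Y}}{4} = -9 + \frac{Y \frac{7}{33} + \frac{74}{Y}}{4} = -9 + \frac{\frac{7 Y}{33} + \frac{74}{Y}}{4} = -9 + \frac{\frac{74}{Y} + \frac{7 Y}{33}}{4} = -9 + \left(\frac{7 Y}{132} + \frac{37}{2 Y}\right) = -9 + \frac{7 Y}{132} + \frac{37}{2 Y}$)
$F{\left(u \right)} = 2 u$
$F{\left(134 \right)} + \left(X{\left(-149 \right)} + 13735\right) = 2 \cdot 134 + \left(\frac{2442 - 149 \left(-1188 + 7 \left(-149\right)\right)}{132 \left(-149\right)} + 13735\right) = 268 + \left(\frac{1}{132} \left(- \frac{1}{149}\right) \left(2442 - 149 \left(-1188 - 1043\right)\right) + 13735\right) = 268 + \left(\frac{1}{132} \left(- \frac{1}{149}\right) \left(2442 - -332419\right) + 13735\right) = 268 + \left(\frac{1}{132} \left(- \frac{1}{149}\right) \left(2442 + 332419\right) + 13735\right) = 268 + \left(\frac{1}{132} \left(- \frac{1}{149}\right) 334861 + 13735\right) = 268 + \left(- \frac{334861}{19668} + 13735\right) = 268 + \frac{269805119}{19668} = \frac{275076143}{19668}$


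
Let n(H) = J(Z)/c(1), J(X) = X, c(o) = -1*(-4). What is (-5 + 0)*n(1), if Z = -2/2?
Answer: 5/4 ≈ 1.2500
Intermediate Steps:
Z = -1 (Z = -2*½ = -1)
c(o) = 4
n(H) = -¼ (n(H) = -1/4 = -1*¼ = -¼)
(-5 + 0)*n(1) = (-5 + 0)*(-¼) = -5*(-¼) = 5/4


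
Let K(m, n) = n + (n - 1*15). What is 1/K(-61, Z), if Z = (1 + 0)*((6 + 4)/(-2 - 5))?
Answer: -7/125 ≈ -0.056000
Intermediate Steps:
Z = -10/7 (Z = 1*(10/(-7)) = 1*(10*(-⅐)) = 1*(-10/7) = -10/7 ≈ -1.4286)
K(m, n) = -15 + 2*n (K(m, n) = n + (n - 15) = n + (-15 + n) = -15 + 2*n)
1/K(-61, Z) = 1/(-15 + 2*(-10/7)) = 1/(-15 - 20/7) = 1/(-125/7) = -7/125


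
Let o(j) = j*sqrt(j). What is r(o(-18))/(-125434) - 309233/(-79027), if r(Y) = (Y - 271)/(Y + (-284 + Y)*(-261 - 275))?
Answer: 120444609943729507515/30780596363852165246 + 195453*I*sqrt(2)/1557978734551592 ≈ 3.913 + 1.7742e-10*I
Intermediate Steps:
o(j) = j**(3/2)
r(Y) = (-271 + Y)/(152224 - 535*Y) (r(Y) = (-271 + Y)/(Y + (-284 + Y)*(-536)) = (-271 + Y)/(Y + (152224 - 536*Y)) = (-271 + Y)/(152224 - 535*Y))
r(o(-18))/(-125434) - 309233/(-79027) = ((271 - (-18)**(3/2))/(-152224 + 535*(-18)**(3/2)))/(-125434) - 309233/(-79027) = ((271 - (-54)*I*sqrt(2))/(-152224 + 535*(-54*I*sqrt(2))))*(-1/125434) - 309233*(-1/79027) = ((271 + 54*I*sqrt(2))/(-152224 - 28890*I*sqrt(2)))*(-1/125434) + 309233/79027 = -(271 + 54*I*sqrt(2))/(125434*(-152224 - 28890*I*sqrt(2))) + 309233/79027 = 309233/79027 - (271 + 54*I*sqrt(2))/(125434*(-152224 - 28890*I*sqrt(2)))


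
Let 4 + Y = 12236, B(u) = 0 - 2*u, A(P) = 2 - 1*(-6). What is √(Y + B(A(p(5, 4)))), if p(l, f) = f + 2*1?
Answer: 2*√3054 ≈ 110.53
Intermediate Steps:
p(l, f) = 2 + f (p(l, f) = f + 2 = 2 + f)
A(P) = 8 (A(P) = 2 + 6 = 8)
B(u) = -2*u
Y = 12232 (Y = -4 + 12236 = 12232)
√(Y + B(A(p(5, 4)))) = √(12232 - 2*8) = √(12232 - 16) = √12216 = 2*√3054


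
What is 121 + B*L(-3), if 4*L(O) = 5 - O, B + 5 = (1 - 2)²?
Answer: 113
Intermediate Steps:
B = -4 (B = -5 + (1 - 2)² = -5 + (-1)² = -5 + 1 = -4)
L(O) = 5/4 - O/4 (L(O) = (5 - O)/4 = 5/4 - O/4)
121 + B*L(-3) = 121 - 4*(5/4 - ¼*(-3)) = 121 - 4*(5/4 + ¾) = 121 - 4*2 = 121 - 8 = 113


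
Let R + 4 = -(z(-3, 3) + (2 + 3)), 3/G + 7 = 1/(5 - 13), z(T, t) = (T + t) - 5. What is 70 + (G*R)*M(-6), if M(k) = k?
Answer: 1138/19 ≈ 59.895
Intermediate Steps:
z(T, t) = -5 + T + t
G = -8/19 (G = 3/(-7 + 1/(5 - 13)) = 3/(-7 + 1/(-8)) = 3/(-7 - 1/8) = 3/(-57/8) = 3*(-8/57) = -8/19 ≈ -0.42105)
R = -4 (R = -4 - ((-5 - 3 + 3) + (2 + 3)) = -4 - (-5 + 5) = -4 - 1*0 = -4 + 0 = -4)
70 + (G*R)*M(-6) = 70 - 8/19*(-4)*(-6) = 70 + (32/19)*(-6) = 70 - 192/19 = 1138/19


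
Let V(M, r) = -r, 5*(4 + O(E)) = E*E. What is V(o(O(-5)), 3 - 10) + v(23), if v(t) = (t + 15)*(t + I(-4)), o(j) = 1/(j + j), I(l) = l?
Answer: 729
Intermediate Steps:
O(E) = -4 + E²/5 (O(E) = -4 + (E*E)/5 = -4 + E²/5)
o(j) = 1/(2*j)
v(t) = (-4 + t)*(15 + t) (v(t) = (t + 15)*(t - 4) = (15 + t)*(-4 + t) = (-4 + t)*(15 + t))
V(o(O(-5)), 3 - 10) + v(23) = -(3 - 10) + (-60 + 23² + 11*23) = -1*(-7) + (-60 + 529 + 253) = 7 + 722 = 729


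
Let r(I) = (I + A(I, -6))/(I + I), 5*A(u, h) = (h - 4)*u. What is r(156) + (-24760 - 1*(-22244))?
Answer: -5033/2 ≈ -2516.5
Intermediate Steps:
A(u, h) = u*(-4 + h)/5 (A(u, h) = ((h - 4)*u)/5 = ((-4 + h)*u)/5 = (u*(-4 + h))/5 = u*(-4 + h)/5)
r(I) = -½ (r(I) = (I + I*(-4 - 6)/5)/(I + I) = (I + (⅕)*I*(-10))/((2*I)) = (I - 2*I)*(1/(2*I)) = (-I)*(1/(2*I)) = -½)
r(156) + (-24760 - 1*(-22244)) = -½ + (-24760 - 1*(-22244)) = -½ + (-24760 + 22244) = -½ - 2516 = -5033/2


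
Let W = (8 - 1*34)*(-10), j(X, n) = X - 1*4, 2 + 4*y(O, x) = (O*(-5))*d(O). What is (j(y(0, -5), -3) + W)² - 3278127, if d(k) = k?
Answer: -12851387/4 ≈ -3.2128e+6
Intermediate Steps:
y(O, x) = -½ - 5*O²/4 (y(O, x) = -½ + ((O*(-5))*O)/4 = -½ + ((-5*O)*O)/4 = -½ + (-5*O²)/4 = -½ - 5*O²/4)
j(X, n) = -4 + X (j(X, n) = X - 4 = -4 + X)
W = 260 (W = (8 - 34)*(-10) = -26*(-10) = 260)
(j(y(0, -5), -3) + W)² - 3278127 = ((-4 + (-½ - 5/4*0²)) + 260)² - 3278127 = ((-4 + (-½ - 5/4*0)) + 260)² - 3278127 = ((-4 + (-½ + 0)) + 260)² - 3278127 = ((-4 - ½) + 260)² - 3278127 = (-9/2 + 260)² - 3278127 = (511/2)² - 3278127 = 261121/4 - 3278127 = -12851387/4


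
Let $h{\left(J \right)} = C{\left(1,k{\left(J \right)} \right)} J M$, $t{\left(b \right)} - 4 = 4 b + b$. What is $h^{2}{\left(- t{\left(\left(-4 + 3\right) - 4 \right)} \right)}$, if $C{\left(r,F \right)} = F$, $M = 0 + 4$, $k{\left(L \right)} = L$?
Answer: $3111696$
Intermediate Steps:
$t{\left(b \right)} = 4 + 5 b$ ($t{\left(b \right)} = 4 + \left(4 b + b\right) = 4 + 5 b$)
$M = 4$
$h{\left(J \right)} = 4 J^{2}$ ($h{\left(J \right)} = J J 4 = J^{2} \cdot 4 = 4 J^{2}$)
$h^{2}{\left(- t{\left(\left(-4 + 3\right) - 4 \right)} \right)} = \left(4 \left(- (4 + 5 \left(\left(-4 + 3\right) - 4\right))\right)^{2}\right)^{2} = \left(4 \left(- (4 + 5 \left(-1 - 4\right))\right)^{2}\right)^{2} = \left(4 \left(- (4 + 5 \left(-5\right))\right)^{2}\right)^{2} = \left(4 \left(- (4 - 25)\right)^{2}\right)^{2} = \left(4 \left(\left(-1\right) \left(-21\right)\right)^{2}\right)^{2} = \left(4 \cdot 21^{2}\right)^{2} = \left(4 \cdot 441\right)^{2} = 1764^{2} = 3111696$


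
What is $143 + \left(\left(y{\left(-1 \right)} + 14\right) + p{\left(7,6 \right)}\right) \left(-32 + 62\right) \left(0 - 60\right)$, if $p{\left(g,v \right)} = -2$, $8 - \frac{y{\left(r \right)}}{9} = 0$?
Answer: $-151057$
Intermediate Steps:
$y{\left(r \right)} = 72$ ($y{\left(r \right)} = 72 - 0 = 72 + 0 = 72$)
$143 + \left(\left(y{\left(-1 \right)} + 14\right) + p{\left(7,6 \right)}\right) \left(-32 + 62\right) \left(0 - 60\right) = 143 + \left(\left(72 + 14\right) - 2\right) \left(-32 + 62\right) \left(0 - 60\right) = 143 + \left(86 - 2\right) 30 \left(-60\right) = 143 + 84 \left(-1800\right) = 143 - 151200 = -151057$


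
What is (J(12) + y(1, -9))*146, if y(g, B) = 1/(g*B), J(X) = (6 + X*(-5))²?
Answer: 3831478/9 ≈ 4.2572e+5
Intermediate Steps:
J(X) = (6 - 5*X)²
y(g, B) = 1/(B*g)
(J(12) + y(1, -9))*146 = ((-6 + 5*12)² + 1/(-9*1))*146 = ((-6 + 60)² - ⅑*1)*146 = (54² - ⅑)*146 = (2916 - ⅑)*146 = (26243/9)*146 = 3831478/9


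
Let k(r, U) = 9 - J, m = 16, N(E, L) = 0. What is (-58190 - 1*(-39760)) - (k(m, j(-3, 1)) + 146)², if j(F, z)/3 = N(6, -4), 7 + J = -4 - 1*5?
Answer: -47671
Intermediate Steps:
J = -16 (J = -7 + (-4 - 1*5) = -7 + (-4 - 5) = -7 - 9 = -16)
j(F, z) = 0 (j(F, z) = 3*0 = 0)
k(r, U) = 25 (k(r, U) = 9 - 1*(-16) = 9 + 16 = 25)
(-58190 - 1*(-39760)) - (k(m, j(-3, 1)) + 146)² = (-58190 - 1*(-39760)) - (25 + 146)² = (-58190 + 39760) - 1*171² = -18430 - 1*29241 = -18430 - 29241 = -47671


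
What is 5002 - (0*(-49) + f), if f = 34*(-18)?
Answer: 5614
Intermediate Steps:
f = -612
5002 - (0*(-49) + f) = 5002 - (0*(-49) - 612) = 5002 - (0 - 612) = 5002 - 1*(-612) = 5002 + 612 = 5614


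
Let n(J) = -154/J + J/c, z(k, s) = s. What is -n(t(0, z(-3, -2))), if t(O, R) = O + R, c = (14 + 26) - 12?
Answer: -1077/14 ≈ -76.929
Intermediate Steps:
c = 28 (c = 40 - 12 = 28)
n(J) = -154/J + J/28
-n(t(0, z(-3, -2))) = -(-154/(0 - 2) + (0 - 2)/28) = -(-154/(-2) + (1/28)*(-2)) = -(-154*(-1/2) - 1/14) = -(77 - 1/14) = -1*1077/14 = -1077/14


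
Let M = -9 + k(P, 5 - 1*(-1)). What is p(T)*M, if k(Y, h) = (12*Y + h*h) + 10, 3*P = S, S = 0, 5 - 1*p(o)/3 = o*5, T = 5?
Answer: -2220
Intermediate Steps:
p(o) = 15 - 15*o (p(o) = 15 - 3*o*5 = 15 - 15*o)
P = 0 (P = (⅓)*0 = 0)
k(Y, h) = 10 + h² + 12*Y (k(Y, h) = (12*Y + h²) + 10 = (h² + 12*Y) + 10 = 10 + h² + 12*Y)
M = 37 (M = -9 + (10 + (5 - 1*(-1))² + 12*0) = -9 + (10 + (5 + 1)² + 0) = -9 + (10 + 6² + 0) = -9 + (10 + 36 + 0) = -9 + 46 = 37)
p(T)*M = (15 - 15*5)*37 = (15 - 75)*37 = -60*37 = -2220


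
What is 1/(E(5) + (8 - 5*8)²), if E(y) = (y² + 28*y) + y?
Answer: 1/1194 ≈ 0.00083752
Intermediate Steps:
E(y) = y² + 29*y
1/(E(5) + (8 - 5*8)²) = 1/(5*(29 + 5) + (8 - 5*8)²) = 1/(5*34 + (8 - 40)²) = 1/(170 + (-32)²) = 1/(170 + 1024) = 1/1194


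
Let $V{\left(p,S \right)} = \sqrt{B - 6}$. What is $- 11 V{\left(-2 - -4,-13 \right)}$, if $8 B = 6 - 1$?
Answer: $- \frac{11 i \sqrt{86}}{4} \approx - 25.502 i$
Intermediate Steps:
$B = \frac{5}{8}$ ($B = \frac{6 - 1}{8} = \frac{1}{8} \cdot 5 = \frac{5}{8} \approx 0.625$)
$V{\left(p,S \right)} = \frac{i \sqrt{86}}{4}$ ($V{\left(p,S \right)} = \sqrt{\frac{5}{8} - 6} = \sqrt{- \frac{43}{8}} = \frac{i \sqrt{86}}{4}$)
$- 11 V{\left(-2 - -4,-13 \right)} = - 11 \frac{i \sqrt{86}}{4} = - \frac{11 i \sqrt{86}}{4}$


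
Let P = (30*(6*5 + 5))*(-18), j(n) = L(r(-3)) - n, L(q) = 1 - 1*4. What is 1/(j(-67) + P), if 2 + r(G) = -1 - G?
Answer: -1/18836 ≈ -5.3090e-5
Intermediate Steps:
r(G) = -3 - G (r(G) = -2 + (-1 - G) = -3 - G)
L(q) = -3 (L(q) = 1 - 4 = -3)
j(n) = -3 - n
P = -18900 (P = (30*(30 + 5))*(-18) = (30*35)*(-18) = 1050*(-18) = -18900)
1/(j(-67) + P) = 1/((-3 - 1*(-67)) - 18900) = 1/((-3 + 67) - 18900) = 1/(64 - 18900) = 1/(-18836) = -1/18836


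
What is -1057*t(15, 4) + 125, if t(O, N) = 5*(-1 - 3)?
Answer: 21265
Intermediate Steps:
t(O, N) = -20 (t(O, N) = 5*(-4) = -20)
-1057*t(15, 4) + 125 = -1057*(-20) + 125 = 21140 + 125 = 21265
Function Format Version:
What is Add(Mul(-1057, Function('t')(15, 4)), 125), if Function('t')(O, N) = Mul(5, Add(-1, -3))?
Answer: 21265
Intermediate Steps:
Function('t')(O, N) = -20 (Function('t')(O, N) = Mul(5, -4) = -20)
Add(Mul(-1057, Function('t')(15, 4)), 125) = Add(Mul(-1057, -20), 125) = Add(21140, 125) = 21265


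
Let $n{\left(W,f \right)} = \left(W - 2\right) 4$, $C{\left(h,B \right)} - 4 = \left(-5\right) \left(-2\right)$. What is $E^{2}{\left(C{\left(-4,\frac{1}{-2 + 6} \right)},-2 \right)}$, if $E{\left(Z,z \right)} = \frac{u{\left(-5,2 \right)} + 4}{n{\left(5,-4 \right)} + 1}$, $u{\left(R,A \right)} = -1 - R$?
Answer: $\frac{64}{169} \approx 0.3787$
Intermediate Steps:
$C{\left(h,B \right)} = 14$ ($C{\left(h,B \right)} = 4 - -10 = 4 + 10 = 14$)
$n{\left(W,f \right)} = -8 + 4 W$ ($n{\left(W,f \right)} = \left(-2 + W\right) 4 = -8 + 4 W$)
$E{\left(Z,z \right)} = \frac{8}{13}$ ($E{\left(Z,z \right)} = \frac{\left(-1 - -5\right) + 4}{\left(-8 + 4 \cdot 5\right) + 1} = \frac{\left(-1 + 5\right) + 4}{\left(-8 + 20\right) + 1} = \frac{4 + 4}{12 + 1} = \frac{8}{13}$)
$E^{2}{\left(C{\left(-4,\frac{1}{-2 + 6} \right)},-2 \right)} = \left(\frac{8}{13}\right)^{2} = \frac{64}{169}$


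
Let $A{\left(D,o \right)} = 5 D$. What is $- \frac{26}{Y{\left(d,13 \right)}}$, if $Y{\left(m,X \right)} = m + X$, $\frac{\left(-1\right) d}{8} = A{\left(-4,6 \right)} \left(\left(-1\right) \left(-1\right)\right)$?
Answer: $- \frac{26}{173} \approx -0.15029$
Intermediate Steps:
$d = 160$ ($d = - 8 \cdot 5 \left(-4\right) \left(\left(-1\right) \left(-1\right)\right) = - 8 \left(\left(-20\right) 1\right) = \left(-8\right) \left(-20\right) = 160$)
$Y{\left(m,X \right)} = X + m$
$- \frac{26}{Y{\left(d,13 \right)}} = - \frac{26}{13 + 160} = - \frac{26}{173}$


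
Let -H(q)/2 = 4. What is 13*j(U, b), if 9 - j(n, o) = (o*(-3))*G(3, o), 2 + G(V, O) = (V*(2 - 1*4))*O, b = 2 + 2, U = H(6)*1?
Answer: -3939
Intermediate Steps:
H(q) = -8 (H(q) = -2*4 = -8)
U = -8 (U = -8*1 = -8)
b = 4
G(V, O) = -2 - 2*O*V (G(V, O) = -2 + (V*(2 - 1*4))*O = -2 + (V*(2 - 4))*O = -2 + (V*(-2))*O = -2 + (-2*V)*O = -2 - 2*O*V)
j(n, o) = 9 + 3*o*(-2 - 6*o) (j(n, o) = 9 - o*(-3)*(-2 - 2*o*3) = 9 - (-3*o)*(-2 - 6*o) = 9 - (-3)*o*(-2 - 6*o) = 9 + 3*o*(-2 - 6*o))
13*j(U, b) = 13*(9 - 18*4² - 6*4) = 13*(9 - 18*16 - 24) = 13*(9 - 288 - 24) = 13*(-303) = -3939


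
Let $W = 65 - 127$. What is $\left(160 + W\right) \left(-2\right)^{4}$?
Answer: $1568$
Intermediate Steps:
$W = -62$ ($W = 65 - 127 = -62$)
$\left(160 + W\right) \left(-2\right)^{4} = \left(160 - 62\right) \left(-2\right)^{4} = 98 \cdot 16 = 1568$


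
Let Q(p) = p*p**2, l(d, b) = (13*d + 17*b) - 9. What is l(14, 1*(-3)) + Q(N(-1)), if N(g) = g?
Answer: 121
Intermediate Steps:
l(d, b) = -9 + 13*d + 17*b
Q(p) = p**3
l(14, 1*(-3)) + Q(N(-1)) = (-9 + 13*14 + 17*(1*(-3))) + (-1)**3 = (-9 + 182 + 17*(-3)) - 1 = (-9 + 182 - 51) - 1 = 122 - 1 = 121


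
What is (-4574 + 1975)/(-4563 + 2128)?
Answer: 2599/2435 ≈ 1.0674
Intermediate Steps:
(-4574 + 1975)/(-4563 + 2128) = -2599/(-2435) = -2599*(-1/2435) = 2599/2435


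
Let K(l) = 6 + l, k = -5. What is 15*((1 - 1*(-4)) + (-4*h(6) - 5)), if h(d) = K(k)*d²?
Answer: -2160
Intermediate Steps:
h(d) = d² (h(d) = (6 - 5)*d² = 1*d² = d²)
15*((1 - 1*(-4)) + (-4*h(6) - 5)) = 15*((1 - 1*(-4)) + (-4*6² - 5)) = 15*((1 + 4) + (-4*36 - 5)) = 15*(5 + (-144 - 5)) = 15*(5 - 149) = 15*(-144) = -2160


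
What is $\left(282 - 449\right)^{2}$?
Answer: $27889$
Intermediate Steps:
$\left(282 - 449\right)^{2} = \left(-167\right)^{2} = 27889$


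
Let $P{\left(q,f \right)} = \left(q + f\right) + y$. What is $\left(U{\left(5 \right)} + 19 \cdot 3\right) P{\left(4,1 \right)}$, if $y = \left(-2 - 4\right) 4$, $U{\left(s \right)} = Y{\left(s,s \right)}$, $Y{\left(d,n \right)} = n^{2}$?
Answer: $-1558$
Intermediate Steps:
$U{\left(s \right)} = s^{2}$
$y = -24$ ($y = \left(-6\right) 4 = -24$)
$P{\left(q,f \right)} = -24 + f + q$ ($P{\left(q,f \right)} = \left(q + f\right) - 24 = \left(f + q\right) - 24 = -24 + f + q$)
$\left(U{\left(5 \right)} + 19 \cdot 3\right) P{\left(4,1 \right)} = \left(5^{2} + 19 \cdot 3\right) \left(-24 + 1 + 4\right) = \left(25 + 57\right) \left(-19\right) = 82 \left(-19\right) = -1558$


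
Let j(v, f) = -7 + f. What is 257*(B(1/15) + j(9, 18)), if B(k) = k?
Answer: 42662/15 ≈ 2844.1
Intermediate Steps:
257*(B(1/15) + j(9, 18)) = 257*(1/15 + (-7 + 18)) = 257*(1/15 + 11) = 257*(166/15) = 42662/15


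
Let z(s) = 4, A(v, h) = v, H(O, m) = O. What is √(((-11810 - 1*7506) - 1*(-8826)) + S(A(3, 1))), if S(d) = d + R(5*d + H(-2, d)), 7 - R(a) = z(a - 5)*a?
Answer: 2*I*√2633 ≈ 102.63*I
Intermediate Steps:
R(a) = 7 - 4*a
S(d) = 15 - 19*d (S(d) = d + (7 - 4*(5*d - 2)) = d + (7 - 4*(-2 + 5*d)) = d + (7 + (8 - 20*d)) = d + (15 - 20*d) = 15 - 19*d)
√(((-11810 - 1*7506) - 1*(-8826)) + S(A(3, 1))) = √(((-11810 - 1*7506) - 1*(-8826)) + (15 - 19*3)) = √(((-11810 - 7506) + 8826) + (15 - 57)) = √((-19316 + 8826) - 42) = √(-10490 - 42) = √(-10532) = 2*I*√2633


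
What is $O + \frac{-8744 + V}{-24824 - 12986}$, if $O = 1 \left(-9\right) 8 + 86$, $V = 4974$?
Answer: $\frac{53311}{3781} \approx 14.1$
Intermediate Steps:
$O = 14$ ($O = \left(-9\right) 8 + 86 = -72 + 86 = 14$)
$O + \frac{-8744 + V}{-24824 - 12986} = 14 + \frac{-8744 + 4974}{-24824 - 12986} = 14 - \frac{3770}{-37810} = 14 - - \frac{377}{3781} = 14 + \frac{377}{3781} = \frac{53311}{3781}$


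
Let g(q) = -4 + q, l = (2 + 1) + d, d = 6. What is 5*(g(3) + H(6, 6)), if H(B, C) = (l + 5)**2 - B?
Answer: 945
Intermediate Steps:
l = 9 (l = (2 + 1) + 6 = 3 + 6 = 9)
H(B, C) = 196 - B (H(B, C) = (9 + 5)**2 - B = 14**2 - B = 196 - B)
5*(g(3) + H(6, 6)) = 5*((-4 + 3) + (196 - 1*6)) = 5*(-1 + (196 - 6)) = 5*(-1 + 190) = 5*189 = 945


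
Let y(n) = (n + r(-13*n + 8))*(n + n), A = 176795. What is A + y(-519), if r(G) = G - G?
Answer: 715517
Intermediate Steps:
r(G) = 0
y(n) = 2*n**2 (y(n) = (n + 0)*(n + n) = n*(2*n) = 2*n**2)
A + y(-519) = 176795 + 2*(-519)**2 = 176795 + 2*269361 = 176795 + 538722 = 715517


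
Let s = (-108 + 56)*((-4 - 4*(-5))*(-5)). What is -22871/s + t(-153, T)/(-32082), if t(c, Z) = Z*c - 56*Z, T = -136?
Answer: -425995631/66730560 ≈ -6.3838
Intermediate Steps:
t(c, Z) = -56*Z + Z*c
s = 4160 (s = -52*(-4 + 20)*(-5) = -832*(-5) = -52*(-80) = 4160)
-22871/s + t(-153, T)/(-32082) = -22871/4160 - 136*(-56 - 153)/(-32082) = -22871*1/4160 - 136*(-209)*(-1/32082) = -22871/4160 + 28424*(-1/32082) = -22871/4160 - 14212/16041 = -425995631/66730560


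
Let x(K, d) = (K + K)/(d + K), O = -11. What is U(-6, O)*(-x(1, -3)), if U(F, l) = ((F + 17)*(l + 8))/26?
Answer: -33/26 ≈ -1.2692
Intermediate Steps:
x(K, d) = 2*K/(K + d) (x(K, d) = (2*K)/(K + d) = 2*K/(K + d))
U(F, l) = (8 + l)*(17 + F)/26 (U(F, l) = ((17 + F)*(8 + l))*(1/26) = ((8 + l)*(17 + F))*(1/26) = (8 + l)*(17 + F)/26)
U(-6, O)*(-x(1, -3)) = (68/13 + (4/13)*(-6) + (17/26)*(-11) + (1/26)*(-6)*(-11))*(-2/(1 - 3)) = (68/13 - 24/13 - 187/26 + 33/13)*(-2/(-2)) = -(-33)*2*1*(-1/2)/26 = -(-33)*(-1)/26 = -33/26*1 = -33/26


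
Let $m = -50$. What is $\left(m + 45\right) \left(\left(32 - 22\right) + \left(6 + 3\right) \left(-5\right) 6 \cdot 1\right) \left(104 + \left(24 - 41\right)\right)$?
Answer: $113100$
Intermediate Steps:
$\left(m + 45\right) \left(\left(32 - 22\right) + \left(6 + 3\right) \left(-5\right) 6 \cdot 1\right) \left(104 + \left(24 - 41\right)\right) = \left(-50 + 45\right) \left(\left(32 - 22\right) + \left(6 + 3\right) \left(-5\right) 6 \cdot 1\right) \left(104 + \left(24 - 41\right)\right) = - 5 \left(10 + 9 \left(-5\right) 6 \cdot 1\right) \left(104 + \left(24 - 41\right)\right) = - 5 \left(10 + \left(-45\right) 6 \cdot 1\right) \left(104 - 17\right) = - 5 \left(10 - 270\right) 87 = \left(-5\right) \left(-260\right) 87 = 1300 \cdot 87 = 113100$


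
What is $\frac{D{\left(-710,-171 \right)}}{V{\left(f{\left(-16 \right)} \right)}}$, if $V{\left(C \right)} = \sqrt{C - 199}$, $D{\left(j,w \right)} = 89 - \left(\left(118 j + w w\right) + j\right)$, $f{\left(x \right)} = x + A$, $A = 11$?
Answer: $- \frac{9223 i \sqrt{51}}{17} \approx - 3874.4 i$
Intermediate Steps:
$f{\left(x \right)} = 11 + x$ ($f{\left(x \right)} = x + 11 = 11 + x$)
$D{\left(j,w \right)} = 89 - w^{2} - 119 j$ ($D{\left(j,w \right)} = 89 - \left(\left(118 j + w^{2}\right) + j\right) = 89 - \left(\left(w^{2} + 118 j\right) + j\right) = 89 - \left(w^{2} + 119 j\right) = 89 - w^{2} - 119 j$)
$V{\left(C \right)} = \sqrt{-199 + C}$
$\frac{D{\left(-710,-171 \right)}}{V{\left(f{\left(-16 \right)} \right)}} = \frac{89 - \left(-171\right)^{2} - -84490}{\sqrt{-199 + \left(11 - 16\right)}} = \frac{89 - 29241 + 84490}{\sqrt{-199 - 5}} = \frac{89 - 29241 + 84490}{\sqrt{-204}} = \frac{55338}{2 i \sqrt{51}} = 55338 \left(- \frac{i \sqrt{51}}{102}\right) = - \frac{9223 i \sqrt{51}}{17}$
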